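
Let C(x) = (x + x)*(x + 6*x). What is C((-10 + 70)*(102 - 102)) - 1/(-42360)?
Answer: 1/42360 ≈ 2.3607e-5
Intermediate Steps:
C(x) = 14*x² (C(x) = (2*x)*(7*x) = 14*x²)
C((-10 + 70)*(102 - 102)) - 1/(-42360) = 14*((-10 + 70)*(102 - 102))² - 1/(-42360) = 14*(60*0)² - 1*(-1/42360) = 14*0² + 1/42360 = 14*0 + 1/42360 = 0 + 1/42360 = 1/42360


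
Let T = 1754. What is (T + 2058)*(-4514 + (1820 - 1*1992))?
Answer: -17863032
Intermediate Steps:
(T + 2058)*(-4514 + (1820 - 1*1992)) = (1754 + 2058)*(-4514 + (1820 - 1*1992)) = 3812*(-4514 + (1820 - 1992)) = 3812*(-4514 - 172) = 3812*(-4686) = -17863032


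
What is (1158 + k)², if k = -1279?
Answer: 14641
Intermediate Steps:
(1158 + k)² = (1158 - 1279)² = (-121)² = 14641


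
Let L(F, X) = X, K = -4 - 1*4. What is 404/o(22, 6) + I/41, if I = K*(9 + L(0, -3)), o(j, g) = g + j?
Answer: 3805/287 ≈ 13.258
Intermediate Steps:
K = -8 (K = -4 - 4 = -8)
I = -48 (I = -8*(9 - 3) = -8*6 = -48)
404/o(22, 6) + I/41 = 404/(6 + 22) - 48/41 = 404/28 - 48*1/41 = 404*(1/28) - 48/41 = 101/7 - 48/41 = 3805/287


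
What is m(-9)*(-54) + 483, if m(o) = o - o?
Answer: 483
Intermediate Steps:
m(o) = 0
m(-9)*(-54) + 483 = 0*(-54) + 483 = 0 + 483 = 483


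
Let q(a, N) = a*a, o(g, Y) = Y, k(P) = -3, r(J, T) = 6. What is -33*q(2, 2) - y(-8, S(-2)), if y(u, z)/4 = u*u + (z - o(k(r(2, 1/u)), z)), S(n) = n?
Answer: -388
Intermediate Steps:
q(a, N) = a**2
y(u, z) = 4*u**2 (y(u, z) = 4*(u*u + (z - z)) = 4*(u**2 + 0) = 4*u**2)
-33*q(2, 2) - y(-8, S(-2)) = -33*2**2 - 4*(-8)**2 = -33*4 - 4*64 = -132 - 1*256 = -132 - 256 = -388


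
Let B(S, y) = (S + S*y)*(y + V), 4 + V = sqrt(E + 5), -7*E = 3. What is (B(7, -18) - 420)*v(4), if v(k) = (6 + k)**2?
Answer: 219800 - 6800*sqrt(14) ≈ 1.9436e+5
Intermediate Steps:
E = -3/7 (E = -1/7*3 = -3/7 ≈ -0.42857)
V = -4 + 4*sqrt(14)/7 (V = -4 + sqrt(-3/7 + 5) = -4 + sqrt(32/7) = -4 + 4*sqrt(14)/7 ≈ -1.8619)
B(S, y) = (S + S*y)*(-4 + y + 4*sqrt(14)/7) (B(S, y) = (S + S*y)*(y + (-4 + 4*sqrt(14)/7)) = (S + S*y)*(-4 + y + 4*sqrt(14)/7))
(B(7, -18) - 420)*v(4) = ((1/7)*7*(-28 - 21*(-18) + 4*sqrt(14) + 7*(-18)**2 + 4*(-18)*sqrt(14)) - 420)*(6 + 4)**2 = ((1/7)*7*(-28 + 378 + 4*sqrt(14) + 7*324 - 72*sqrt(14)) - 420)*10**2 = ((1/7)*7*(-28 + 378 + 4*sqrt(14) + 2268 - 72*sqrt(14)) - 420)*100 = ((1/7)*7*(2618 - 68*sqrt(14)) - 420)*100 = ((2618 - 68*sqrt(14)) - 420)*100 = (2198 - 68*sqrt(14))*100 = 219800 - 6800*sqrt(14)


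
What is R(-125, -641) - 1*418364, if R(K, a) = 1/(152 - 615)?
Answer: -193702533/463 ≈ -4.1836e+5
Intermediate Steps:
R(K, a) = -1/463 (R(K, a) = 1/(-463) = -1/463)
R(-125, -641) - 1*418364 = -1/463 - 1*418364 = -1/463 - 418364 = -193702533/463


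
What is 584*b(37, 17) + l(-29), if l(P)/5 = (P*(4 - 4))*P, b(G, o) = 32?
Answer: 18688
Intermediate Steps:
l(P) = 0 (l(P) = 5*((P*(4 - 4))*P) = 5*((P*0)*P) = 5*(0*P) = 5*0 = 0)
584*b(37, 17) + l(-29) = 584*32 + 0 = 18688 + 0 = 18688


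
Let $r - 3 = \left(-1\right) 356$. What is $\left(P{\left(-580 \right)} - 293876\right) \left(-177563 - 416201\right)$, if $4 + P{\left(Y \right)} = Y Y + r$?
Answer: $-25037246588$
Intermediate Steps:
$r = -353$ ($r = 3 - 356 = -353$)
$P{\left(Y \right)} = -357 + Y^{2}$ ($P{\left(Y \right)} = -4 + \left(Y Y - 353\right) = -4 + \left(Y^{2} - 353\right) = -4 + \left(-353 + Y^{2}\right) = -357 + Y^{2}$)
$\left(P{\left(-580 \right)} - 293876\right) \left(-177563 - 416201\right) = \left(\left(-357 + \left(-580\right)^{2}\right) - 293876\right) \left(-177563 - 416201\right) = \left(\left(-357 + 336400\right) - 293876\right) \left(-593764\right) = \left(336043 - 293876\right) \left(-593764\right) = 42167 \left(-593764\right) = -25037246588$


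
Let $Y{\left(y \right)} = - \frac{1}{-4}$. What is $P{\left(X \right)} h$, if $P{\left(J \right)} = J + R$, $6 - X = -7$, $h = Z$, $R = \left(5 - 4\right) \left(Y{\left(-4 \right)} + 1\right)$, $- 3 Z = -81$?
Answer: $\frac{1539}{4} \approx 384.75$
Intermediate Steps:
$Z = 27$ ($Z = \left(- \frac{1}{3}\right) \left(-81\right) = 27$)
$Y{\left(y \right)} = \frac{1}{4}$ ($Y{\left(y \right)} = \left(-1\right) \left(- \frac{1}{4}\right) = \frac{1}{4}$)
$R = \frac{5}{4}$ ($R = \left(5 - 4\right) \left(\frac{1}{4} + 1\right) = 1 \cdot \frac{5}{4} = \frac{5}{4} \approx 1.25$)
$h = 27$
$X = 13$ ($X = 6 - -7 = 6 + 7 = 13$)
$P{\left(J \right)} = \frac{5}{4} + J$ ($P{\left(J \right)} = J + \frac{5}{4} = \frac{5}{4} + J$)
$P{\left(X \right)} h = \left(\frac{5}{4} + 13\right) 27 = \frac{57}{4} \cdot 27 = \frac{1539}{4}$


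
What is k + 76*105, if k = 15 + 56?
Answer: 8051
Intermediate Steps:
k = 71
k + 76*105 = 71 + 76*105 = 71 + 7980 = 8051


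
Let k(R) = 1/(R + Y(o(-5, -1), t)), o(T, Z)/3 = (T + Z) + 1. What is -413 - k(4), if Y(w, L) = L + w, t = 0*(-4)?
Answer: -4542/11 ≈ -412.91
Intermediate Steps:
o(T, Z) = 3 + 3*T + 3*Z (o(T, Z) = 3*((T + Z) + 1) = 3*(1 + T + Z) = 3 + 3*T + 3*Z)
t = 0
k(R) = 1/(-15 + R) (k(R) = 1/(R + (0 + (3 + 3*(-5) + 3*(-1)))) = 1/(R + (0 + (3 - 15 - 3))) = 1/(R + (0 - 15)) = 1/(R - 15) = 1/(-15 + R))
-413 - k(4) = -413 - 1/(-15 + 4) = -413 - 1/(-11) = -413 - 1*(-1/11) = -413 + 1/11 = -4542/11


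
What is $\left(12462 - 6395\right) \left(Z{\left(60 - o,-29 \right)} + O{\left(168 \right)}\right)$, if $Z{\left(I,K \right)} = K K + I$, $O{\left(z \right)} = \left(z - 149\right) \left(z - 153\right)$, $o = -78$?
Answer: $7668688$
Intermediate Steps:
$O{\left(z \right)} = \left(-153 + z\right) \left(-149 + z\right)$ ($O{\left(z \right)} = \left(-149 + z\right) \left(-153 + z\right) = \left(-153 + z\right) \left(-149 + z\right)$)
$Z{\left(I,K \right)} = I + K^{2}$ ($Z{\left(I,K \right)} = K^{2} + I = I + K^{2}$)
$\left(12462 - 6395\right) \left(Z{\left(60 - o,-29 \right)} + O{\left(168 \right)}\right) = \left(12462 - 6395\right) \left(\left(\left(60 - -78\right) + \left(-29\right)^{2}\right) + \left(22797 + 168^{2} - 50736\right)\right) = 6067 \left(\left(\left(60 + 78\right) + 841\right) + \left(22797 + 28224 - 50736\right)\right) = 6067 \left(\left(138 + 841\right) + 285\right) = 6067 \left(979 + 285\right) = 6067 \cdot 1264 = 7668688$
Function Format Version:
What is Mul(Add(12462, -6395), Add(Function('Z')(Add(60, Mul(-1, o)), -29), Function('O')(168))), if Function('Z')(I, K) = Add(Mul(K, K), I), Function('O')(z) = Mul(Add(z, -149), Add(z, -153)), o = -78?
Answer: 7668688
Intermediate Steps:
Function('O')(z) = Mul(Add(-153, z), Add(-149, z)) (Function('O')(z) = Mul(Add(-149, z), Add(-153, z)) = Mul(Add(-153, z), Add(-149, z)))
Function('Z')(I, K) = Add(I, Pow(K, 2)) (Function('Z')(I, K) = Add(Pow(K, 2), I) = Add(I, Pow(K, 2)))
Mul(Add(12462, -6395), Add(Function('Z')(Add(60, Mul(-1, o)), -29), Function('O')(168))) = Mul(Add(12462, -6395), Add(Add(Add(60, Mul(-1, -78)), Pow(-29, 2)), Add(22797, Pow(168, 2), Mul(-302, 168)))) = Mul(6067, Add(Add(Add(60, 78), 841), Add(22797, 28224, -50736))) = Mul(6067, Add(Add(138, 841), 285)) = Mul(6067, Add(979, 285)) = Mul(6067, 1264) = 7668688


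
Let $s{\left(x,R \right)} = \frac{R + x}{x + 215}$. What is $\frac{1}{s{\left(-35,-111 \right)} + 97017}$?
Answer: $\frac{90}{8731457} \approx 1.0308 \cdot 10^{-5}$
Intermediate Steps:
$s{\left(x,R \right)} = \frac{R + x}{215 + x}$
$\frac{1}{s{\left(-35,-111 \right)} + 97017} = \frac{1}{\frac{-111 - 35}{215 - 35} + 97017} = \frac{1}{\frac{1}{180} \left(-146\right) + 97017} = \frac{1}{- \frac{73}{90} + 97017} = \frac{1}{\frac{8731457}{90}} = \frac{90}{8731457}$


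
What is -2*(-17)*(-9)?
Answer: -306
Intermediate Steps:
-2*(-17)*(-9) = 34*(-9) = -306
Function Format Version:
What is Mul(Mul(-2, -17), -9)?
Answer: -306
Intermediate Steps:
Mul(Mul(-2, -17), -9) = Mul(34, -9) = -306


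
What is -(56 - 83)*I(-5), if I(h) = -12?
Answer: -324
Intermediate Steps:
-(56 - 83)*I(-5) = -(56 - 83)*(-12) = -(-27)*(-12) = -1*324 = -324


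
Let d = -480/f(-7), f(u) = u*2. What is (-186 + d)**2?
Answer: 1127844/49 ≈ 23017.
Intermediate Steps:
f(u) = 2*u
d = 240/7 (d = -480/(2*(-7)) = -480/(-14) = -480*(-1/14) = 240/7 ≈ 34.286)
(-186 + d)**2 = (-186 + 240/7)**2 = (-1062/7)**2 = 1127844/49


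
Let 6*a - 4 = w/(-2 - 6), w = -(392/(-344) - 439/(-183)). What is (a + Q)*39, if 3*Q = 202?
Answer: 167013119/62952 ≈ 2653.0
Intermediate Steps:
Q = 202/3 (Q = (1/3)*202 = 202/3 ≈ 67.333)
w = -9910/7869 (w = -(392*(-1/344) - 439*(-1/183)) = -(-49/43 + 439/183) = -1*9910/7869 = -9910/7869 ≈ -1.2594)
a = 130859/188856 (a = 2/3 + (-9910/7869/(-2 - 6))/6 = 2/3 + (-9910/7869/(-8))/6 = 2/3 + (-1/8*(-9910/7869))/6 = 2/3 + (1/6)*(4955/31476) = 2/3 + 4955/188856 = 130859/188856 ≈ 0.69290)
(a + Q)*39 = (130859/188856 + 202/3)*39 = (12847163/188856)*39 = 167013119/62952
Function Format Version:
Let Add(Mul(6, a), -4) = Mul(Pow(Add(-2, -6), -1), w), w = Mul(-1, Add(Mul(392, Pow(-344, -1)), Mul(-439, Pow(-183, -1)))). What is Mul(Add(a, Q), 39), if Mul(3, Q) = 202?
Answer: Rational(167013119, 62952) ≈ 2653.0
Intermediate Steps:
Q = Rational(202, 3) (Q = Mul(Rational(1, 3), 202) = Rational(202, 3) ≈ 67.333)
w = Rational(-9910, 7869) (w = Mul(-1, Add(Mul(392, Rational(-1, 344)), Mul(-439, Rational(-1, 183)))) = Mul(-1, Add(Rational(-49, 43), Rational(439, 183))) = Mul(-1, Rational(9910, 7869)) = Rational(-9910, 7869) ≈ -1.2594)
a = Rational(130859, 188856) (a = Add(Rational(2, 3), Mul(Rational(1, 6), Mul(Pow(Add(-2, -6), -1), Rational(-9910, 7869)))) = Add(Rational(2, 3), Mul(Rational(1, 6), Mul(Pow(-8, -1), Rational(-9910, 7869)))) = Add(Rational(2, 3), Mul(Rational(1, 6), Mul(Rational(-1, 8), Rational(-9910, 7869)))) = Add(Rational(2, 3), Mul(Rational(1, 6), Rational(4955, 31476))) = Add(Rational(2, 3), Rational(4955, 188856)) = Rational(130859, 188856) ≈ 0.69290)
Mul(Add(a, Q), 39) = Mul(Add(Rational(130859, 188856), Rational(202, 3)), 39) = Mul(Rational(12847163, 188856), 39) = Rational(167013119, 62952)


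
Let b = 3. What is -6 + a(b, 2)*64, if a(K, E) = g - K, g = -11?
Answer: -902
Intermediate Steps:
a(K, E) = -11 - K
-6 + a(b, 2)*64 = -6 + (-11 - 1*3)*64 = -6 + (-11 - 3)*64 = -6 - 14*64 = -6 - 896 = -902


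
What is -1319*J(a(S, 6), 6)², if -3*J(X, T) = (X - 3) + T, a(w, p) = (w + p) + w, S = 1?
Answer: -159599/9 ≈ -17733.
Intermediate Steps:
a(w, p) = p + 2*w (a(w, p) = (p + w) + w = p + 2*w)
J(X, T) = 1 - T/3 - X/3 (J(X, T) = -((X - 3) + T)/3 = -((-3 + X) + T)/3 = -(-3 + T + X)/3 = 1 - T/3 - X/3)
-1319*J(a(S, 6), 6)² = -1319*(1 - ⅓*6 - (6 + 2*1)/3)² = -1319*(1 - 2 - (6 + 2)/3)² = -1319*(1 - 2 - ⅓*8)² = -1319*(1 - 2 - 8/3)² = -1319*(-11/3)² = -1319*121/9 = -159599/9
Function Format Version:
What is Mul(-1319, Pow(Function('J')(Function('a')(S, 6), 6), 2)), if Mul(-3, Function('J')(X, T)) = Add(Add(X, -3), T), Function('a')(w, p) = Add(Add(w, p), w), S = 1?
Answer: Rational(-159599, 9) ≈ -17733.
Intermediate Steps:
Function('a')(w, p) = Add(p, Mul(2, w)) (Function('a')(w, p) = Add(Add(p, w), w) = Add(p, Mul(2, w)))
Function('J')(X, T) = Add(1, Mul(Rational(-1, 3), T), Mul(Rational(-1, 3), X)) (Function('J')(X, T) = Mul(Rational(-1, 3), Add(Add(X, -3), T)) = Mul(Rational(-1, 3), Add(Add(-3, X), T)) = Mul(Rational(-1, 3), Add(-3, T, X)) = Add(1, Mul(Rational(-1, 3), T), Mul(Rational(-1, 3), X)))
Mul(-1319, Pow(Function('J')(Function('a')(S, 6), 6), 2)) = Mul(-1319, Pow(Add(1, Mul(Rational(-1, 3), 6), Mul(Rational(-1, 3), Add(6, Mul(2, 1)))), 2)) = Mul(-1319, Pow(Add(1, -2, Mul(Rational(-1, 3), Add(6, 2))), 2)) = Mul(-1319, Pow(Add(1, -2, Mul(Rational(-1, 3), 8)), 2)) = Mul(-1319, Pow(Add(1, -2, Rational(-8, 3)), 2)) = Mul(-1319, Pow(Rational(-11, 3), 2)) = Mul(-1319, Rational(121, 9)) = Rational(-159599, 9)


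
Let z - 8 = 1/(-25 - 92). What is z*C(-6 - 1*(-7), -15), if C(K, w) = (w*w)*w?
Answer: -350625/13 ≈ -26971.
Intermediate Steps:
z = 935/117 (z = 8 + 1/(-25 - 92) = 8 + 1/(-117) = 8 - 1/117 = 935/117 ≈ 7.9915)
C(K, w) = w³ (C(K, w) = w²*w = w³)
z*C(-6 - 1*(-7), -15) = (935/117)*(-15)³ = (935/117)*(-3375) = -350625/13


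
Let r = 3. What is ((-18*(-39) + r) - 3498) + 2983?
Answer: 190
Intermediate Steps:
((-18*(-39) + r) - 3498) + 2983 = ((-18*(-39) + 3) - 3498) + 2983 = ((702 + 3) - 3498) + 2983 = (705 - 3498) + 2983 = -2793 + 2983 = 190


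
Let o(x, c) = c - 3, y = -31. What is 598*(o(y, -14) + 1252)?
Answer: 738530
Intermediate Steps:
o(x, c) = -3 + c
598*(o(y, -14) + 1252) = 598*((-3 - 14) + 1252) = 598*(-17 + 1252) = 598*1235 = 738530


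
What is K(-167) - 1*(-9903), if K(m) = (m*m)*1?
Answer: 37792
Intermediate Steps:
K(m) = m² (K(m) = m²*1 = m²)
K(-167) - 1*(-9903) = (-167)² - 1*(-9903) = 27889 + 9903 = 37792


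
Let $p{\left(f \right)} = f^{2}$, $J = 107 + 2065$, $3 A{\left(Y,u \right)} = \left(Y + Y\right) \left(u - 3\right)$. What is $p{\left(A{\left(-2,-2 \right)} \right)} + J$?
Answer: $\frac{19948}{9} \approx 2216.4$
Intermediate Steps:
$A{\left(Y,u \right)} = \frac{2 Y \left(-3 + u\right)}{3}$ ($A{\left(Y,u \right)} = \frac{\left(Y + Y\right) \left(u - 3\right)}{3} = \frac{2 Y \left(-3 + u\right)}{3}$)
$J = 2172$
$p{\left(A{\left(-2,-2 \right)} \right)} + J = \left(\frac{2}{3} \left(-2\right) \left(-3 - 2\right)\right)^{2} + 2172 = \left(\frac{2}{3} \left(-2\right) \left(-5\right)\right)^{2} + 2172 = \left(\frac{20}{3}\right)^{2} + 2172 = \frac{400}{9} + 2172 = \frac{19948}{9}$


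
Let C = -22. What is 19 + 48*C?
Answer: -1037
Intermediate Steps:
19 + 48*C = 19 + 48*(-22) = 19 - 1056 = -1037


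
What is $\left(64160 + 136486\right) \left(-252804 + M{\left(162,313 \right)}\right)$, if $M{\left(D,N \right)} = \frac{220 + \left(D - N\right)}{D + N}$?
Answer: $- \frac{24093939062826}{475} \approx -5.0724 \cdot 10^{10}$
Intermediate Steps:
$M{\left(D,N \right)} = \frac{220 + D - N}{D + N}$
$\left(64160 + 136486\right) \left(-252804 + M{\left(162,313 \right)}\right) = \left(64160 + 136486\right) \left(-252804 + \frac{220 + 162 - 313}{162 + 313}\right) = 200646 \left(-252804 + \frac{220 + 162 - 313}{475}\right) = 200646 \left(-252804 + \frac{1}{475} \cdot 69\right) = 200646 \left(-252804 + \frac{69}{475}\right) = 200646 \left(- \frac{120081831}{475}\right) = - \frac{24093939062826}{475}$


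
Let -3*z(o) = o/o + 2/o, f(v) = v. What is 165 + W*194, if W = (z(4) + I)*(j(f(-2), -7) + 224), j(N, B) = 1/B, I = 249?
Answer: 10792094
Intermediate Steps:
z(o) = -⅓ - 2/(3*o) (z(o) = -(o/o + 2/o)/3 = -(1 + 2/o)/3 = -⅓ - 2/(3*o))
W = 111257/2 (W = ((⅓)*(-2 - 1*4)/4 + 249)*(1/(-7) + 224) = ((⅓)*(¼)*(-2 - 4) + 249)*(-⅐ + 224) = ((⅓)*(¼)*(-6) + 249)*(1567/7) = (-½ + 249)*(1567/7) = (497/2)*(1567/7) = 111257/2 ≈ 55629.)
165 + W*194 = 165 + (111257/2)*194 = 165 + 10791929 = 10792094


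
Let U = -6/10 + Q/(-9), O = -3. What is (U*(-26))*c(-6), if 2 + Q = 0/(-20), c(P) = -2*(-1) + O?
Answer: -442/45 ≈ -9.8222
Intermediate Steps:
c(P) = -1 (c(P) = -2*(-1) - 3 = 2 - 3 = -1)
Q = -2 (Q = -2 + 0/(-20) = -2 + 0*(-1/20) = -2 + 0 = -2)
U = -17/45 (U = -6/10 - 2/(-9) = -6*⅒ - 2*(-⅑) = -⅗ + 2/9 = -17/45 ≈ -0.37778)
(U*(-26))*c(-6) = -17/45*(-26)*(-1) = (442/45)*(-1) = -442/45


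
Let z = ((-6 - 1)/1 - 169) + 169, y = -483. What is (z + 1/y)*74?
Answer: -250268/483 ≈ -518.15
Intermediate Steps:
z = -7 (z = (-7*1 - 169) + 169 = (-7 - 169) + 169 = -176 + 169 = -7)
(z + 1/y)*74 = (-7 + 1/(-483))*74 = (-7 - 1/483)*74 = -3382/483*74 = -250268/483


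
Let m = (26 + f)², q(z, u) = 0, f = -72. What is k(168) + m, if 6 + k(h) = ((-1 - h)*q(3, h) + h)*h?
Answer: 30334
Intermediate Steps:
m = 2116 (m = (26 - 72)² = (-46)² = 2116)
k(h) = -6 + h² (k(h) = -6 + ((-1 - h)*0 + h)*h = -6 + (0 + h)*h = -6 + h*h = -6 + h²)
k(168) + m = (-6 + 168²) + 2116 = (-6 + 28224) + 2116 = 28218 + 2116 = 30334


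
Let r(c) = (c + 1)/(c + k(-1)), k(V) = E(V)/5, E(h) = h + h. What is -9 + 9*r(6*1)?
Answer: 9/4 ≈ 2.2500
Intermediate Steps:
E(h) = 2*h
k(V) = 2*V/5 (k(V) = (2*V)/5 = (2*V)*(1/5) = 2*V/5)
r(c) = (1 + c)/(-2/5 + c) (r(c) = (c + 1)/(c + (2/5)*(-1)) = (1 + c)/(c - 2/5) = (1 + c)/(-2/5 + c))
-9 + 9*r(6*1) = -9 + 9*(5*(1 + 6*1)/(-2 + 5*(6*1))) = -9 + 9*(5*(1 + 6)/(-2 + 5*6)) = -9 + 9*(5*7/(-2 + 30)) = -9 + 9*(5*7/28) = -9 + 9*(5*(1/28)*7) = -9 + 9*(5/4) = -9 + 45/4 = 9/4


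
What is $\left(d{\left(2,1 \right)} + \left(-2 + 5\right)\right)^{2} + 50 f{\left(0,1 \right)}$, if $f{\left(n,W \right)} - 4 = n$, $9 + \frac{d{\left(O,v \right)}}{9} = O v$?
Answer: $3800$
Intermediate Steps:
$d{\left(O,v \right)} = -81 + 9 O v$
$f{\left(n,W \right)} = 4 + n$
$\left(d{\left(2,1 \right)} + \left(-2 + 5\right)\right)^{2} + 50 f{\left(0,1 \right)} = \left(\left(-81 + 9 \cdot 2 \cdot 1\right) + \left(-2 + 5\right)\right)^{2} + 50 \left(4 + 0\right) = \left(\left(-81 + 18\right) + 3\right)^{2} + 50 \cdot 4 = \left(-63 + 3\right)^{2} + 200 = \left(-60\right)^{2} + 200 = 3600 + 200 = 3800$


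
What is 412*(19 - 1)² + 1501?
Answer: 134989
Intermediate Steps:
412*(19 - 1)² + 1501 = 412*18² + 1501 = 412*324 + 1501 = 133488 + 1501 = 134989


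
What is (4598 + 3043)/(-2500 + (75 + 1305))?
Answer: -7641/1120 ≈ -6.8223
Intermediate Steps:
(4598 + 3043)/(-2500 + (75 + 1305)) = 7641/(-2500 + 1380) = 7641/(-1120) = 7641*(-1/1120) = -7641/1120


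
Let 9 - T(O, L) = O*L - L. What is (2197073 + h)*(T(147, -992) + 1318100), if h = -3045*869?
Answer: -656907323112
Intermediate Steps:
T(O, L) = 9 + L - L*O (T(O, L) = 9 - (O*L - L) = 9 - (L*O - L) = 9 - (-L + L*O) = 9 + (L - L*O) = 9 + L - L*O)
h = -2646105
(2197073 + h)*(T(147, -992) + 1318100) = (2197073 - 2646105)*((9 - 992 - 1*(-992)*147) + 1318100) = -449032*((9 - 992 + 145824) + 1318100) = -449032*(144841 + 1318100) = -449032*1462941 = -656907323112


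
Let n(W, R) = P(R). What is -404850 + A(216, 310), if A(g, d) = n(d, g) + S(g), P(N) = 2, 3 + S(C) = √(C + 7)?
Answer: -404851 + √223 ≈ -4.0484e+5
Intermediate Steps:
S(C) = -3 + √(7 + C) (S(C) = -3 + √(C + 7) = -3 + √(7 + C))
n(W, R) = 2
A(g, d) = -1 + √(7 + g) (A(g, d) = 2 + (-3 + √(7 + g)) = -1 + √(7 + g))
-404850 + A(216, 310) = -404850 + (-1 + √(7 + 216)) = -404850 + (-1 + √223) = -404851 + √223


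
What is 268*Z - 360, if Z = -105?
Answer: -28500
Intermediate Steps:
268*Z - 360 = 268*(-105) - 360 = -28140 - 360 = -28500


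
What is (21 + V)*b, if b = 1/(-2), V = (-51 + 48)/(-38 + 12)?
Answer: -549/52 ≈ -10.558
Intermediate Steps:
V = 3/26 (V = -3/(-26) = -3*(-1/26) = 3/26 ≈ 0.11538)
b = -1/2 ≈ -0.50000
(21 + V)*b = (21 + 3/26)*(-1/2) = (549/26)*(-1/2) = -549/52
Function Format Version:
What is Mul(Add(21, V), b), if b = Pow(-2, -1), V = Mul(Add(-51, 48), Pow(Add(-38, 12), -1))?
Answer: Rational(-549, 52) ≈ -10.558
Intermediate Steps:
V = Rational(3, 26) (V = Mul(-3, Pow(-26, -1)) = Mul(-3, Rational(-1, 26)) = Rational(3, 26) ≈ 0.11538)
b = Rational(-1, 2) ≈ -0.50000
Mul(Add(21, V), b) = Mul(Add(21, Rational(3, 26)), Rational(-1, 2)) = Mul(Rational(549, 26), Rational(-1, 2)) = Rational(-549, 52)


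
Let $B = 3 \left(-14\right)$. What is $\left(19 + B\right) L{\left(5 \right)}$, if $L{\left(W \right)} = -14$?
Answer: $322$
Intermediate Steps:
$B = -42$
$\left(19 + B\right) L{\left(5 \right)} = \left(19 - 42\right) \left(-14\right) = \left(-23\right) \left(-14\right) = 322$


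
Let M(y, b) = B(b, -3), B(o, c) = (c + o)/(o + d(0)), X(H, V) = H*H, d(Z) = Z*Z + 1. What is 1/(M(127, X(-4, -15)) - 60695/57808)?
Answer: -982736/280311 ≈ -3.5059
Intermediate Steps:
d(Z) = 1 + Z**2 (d(Z) = Z**2 + 1 = 1 + Z**2)
X(H, V) = H**2
B(o, c) = (c + o)/(1 + o) (B(o, c) = (c + o)/(o + (1 + 0**2)) = (c + o)/(o + (1 + 0)) = (c + o)/(o + 1) = (c + o)/(1 + o))
M(y, b) = (-3 + b)/(1 + b)
1/(M(127, X(-4, -15)) - 60695/57808) = 1/((-3 + (-4)**2)/(1 + (-4)**2) - 60695/57808) = 1/((-3 + 16)/(1 + 16) - 60695*1/57808) = 1/(13/17 - 60695/57808) = 1/(-280311/982736) = -982736/280311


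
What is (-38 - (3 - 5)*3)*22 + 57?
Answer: -647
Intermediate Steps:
(-38 - (3 - 5)*3)*22 + 57 = (-38 - (-2)*3)*22 + 57 = (-38 - 1*(-6))*22 + 57 = (-38 + 6)*22 + 57 = -32*22 + 57 = -704 + 57 = -647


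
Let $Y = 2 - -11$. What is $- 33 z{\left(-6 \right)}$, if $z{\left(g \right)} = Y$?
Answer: $-429$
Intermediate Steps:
$Y = 13$ ($Y = 2 + 11 = 13$)
$z{\left(g \right)} = 13$
$- 33 z{\left(-6 \right)} = \left(-33\right) 13 = -429$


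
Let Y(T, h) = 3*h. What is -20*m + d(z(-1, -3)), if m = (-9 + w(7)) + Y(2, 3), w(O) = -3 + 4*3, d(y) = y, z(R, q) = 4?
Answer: -176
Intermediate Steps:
w(O) = 9 (w(O) = -3 + 12 = 9)
m = 9 (m = (-9 + 9) + 3*3 = 0 + 9 = 9)
-20*m + d(z(-1, -3)) = -20*9 + 4 = -180 + 4 = -176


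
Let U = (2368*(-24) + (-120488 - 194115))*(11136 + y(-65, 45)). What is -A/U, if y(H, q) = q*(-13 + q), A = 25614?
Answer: 4269/778527760 ≈ 5.4834e-6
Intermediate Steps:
U = -4671166560 (U = (2368*(-24) + (-120488 - 194115))*(11136 + 45*(-13 + 45)) = (-56832 - 314603)*(11136 + 45*32) = -371435*(11136 + 1440) = -371435*12576 = -4671166560)
-A/U = -25614/(-4671166560) = -25614*(-1)/4671166560 = -1*(-4269/778527760) = 4269/778527760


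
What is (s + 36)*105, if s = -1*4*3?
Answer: 2520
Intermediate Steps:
s = -12 (s = -4*3 = -12)
(s + 36)*105 = (-12 + 36)*105 = 24*105 = 2520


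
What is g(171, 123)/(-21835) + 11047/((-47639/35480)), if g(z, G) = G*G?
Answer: -8558895703031/1040197565 ≈ -8228.1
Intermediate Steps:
g(z, G) = G**2
g(171, 123)/(-21835) + 11047/((-47639/35480)) = 123**2/(-21835) + 11047/((-47639/35480)) = 15129*(-1/21835) + 11047/((-47639*1/35480)) = -15129/21835 + 11047/(-47639/35480) = -15129/21835 + 11047*(-35480/47639) = -15129/21835 - 391947560/47639 = -8558895703031/1040197565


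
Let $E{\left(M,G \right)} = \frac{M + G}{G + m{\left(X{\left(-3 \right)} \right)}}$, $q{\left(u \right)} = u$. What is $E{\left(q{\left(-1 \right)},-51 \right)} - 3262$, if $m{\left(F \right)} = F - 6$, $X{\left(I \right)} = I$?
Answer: $- \frac{48917}{15} \approx -3261.1$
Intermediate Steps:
$m{\left(F \right)} = -6 + F$ ($m{\left(F \right)} = F - 6 = -6 + F$)
$E{\left(M,G \right)} = \frac{G + M}{-9 + G}$ ($E{\left(M,G \right)} = \frac{M + G}{G - 9} = \frac{G + M}{G - 9} = \frac{G + M}{-9 + G}$)
$E{\left(q{\left(-1 \right)},-51 \right)} - 3262 = \frac{-51 - 1}{-9 - 51} - 3262 = \frac{1}{-60} \left(-52\right) - 3262 = \left(- \frac{1}{60}\right) \left(-52\right) - 3262 = \frac{13}{15} - 3262 = - \frac{48917}{15}$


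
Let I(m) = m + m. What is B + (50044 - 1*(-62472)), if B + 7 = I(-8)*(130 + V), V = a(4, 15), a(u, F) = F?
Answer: 110189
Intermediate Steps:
I(m) = 2*m
V = 15
B = -2327 (B = -7 + (2*(-8))*(130 + 15) = -7 - 16*145 = -7 - 2320 = -2327)
B + (50044 - 1*(-62472)) = -2327 + (50044 - 1*(-62472)) = -2327 + (50044 + 62472) = -2327 + 112516 = 110189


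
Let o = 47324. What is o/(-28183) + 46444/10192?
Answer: 206651261/71810284 ≈ 2.8777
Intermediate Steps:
o/(-28183) + 46444/10192 = 47324/(-28183) + 46444/10192 = 47324*(-1/28183) + 46444*(1/10192) = -47324/28183 + 11611/2548 = 206651261/71810284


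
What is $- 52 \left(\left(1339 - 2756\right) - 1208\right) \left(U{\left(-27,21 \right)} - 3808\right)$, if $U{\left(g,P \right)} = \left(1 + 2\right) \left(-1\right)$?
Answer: $-520201500$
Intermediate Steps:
$U{\left(g,P \right)} = -3$ ($U{\left(g,P \right)} = 3 \left(-1\right) = -3$)
$- 52 \left(\left(1339 - 2756\right) - 1208\right) \left(U{\left(-27,21 \right)} - 3808\right) = - 52 \left(\left(1339 - 2756\right) - 1208\right) \left(-3 - 3808\right) = - 52 \left(-1417 - 1208\right) \left(-3811\right) = - 52 \left(\left(-2625\right) \left(-3811\right)\right) = \left(-52\right) 10003875 = -520201500$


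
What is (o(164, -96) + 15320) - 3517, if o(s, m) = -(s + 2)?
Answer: 11637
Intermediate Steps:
o(s, m) = -2 - s (o(s, m) = -(2 + s) = -2 - s)
(o(164, -96) + 15320) - 3517 = ((-2 - 1*164) + 15320) - 3517 = ((-2 - 164) + 15320) - 3517 = (-166 + 15320) - 3517 = 15154 - 3517 = 11637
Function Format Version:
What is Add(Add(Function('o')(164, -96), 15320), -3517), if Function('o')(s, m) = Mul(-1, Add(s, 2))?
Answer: 11637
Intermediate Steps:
Function('o')(s, m) = Add(-2, Mul(-1, s)) (Function('o')(s, m) = Mul(-1, Add(2, s)) = Add(-2, Mul(-1, s)))
Add(Add(Function('o')(164, -96), 15320), -3517) = Add(Add(Add(-2, Mul(-1, 164)), 15320), -3517) = Add(Add(Add(-2, -164), 15320), -3517) = Add(Add(-166, 15320), -3517) = Add(15154, -3517) = 11637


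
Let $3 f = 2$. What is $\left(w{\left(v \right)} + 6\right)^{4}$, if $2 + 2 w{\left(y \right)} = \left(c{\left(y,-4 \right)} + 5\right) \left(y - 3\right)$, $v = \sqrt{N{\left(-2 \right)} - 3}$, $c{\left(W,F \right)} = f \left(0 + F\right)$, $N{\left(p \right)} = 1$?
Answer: $\frac{\left(9 + 7 i \sqrt{2}\right)^{4}}{1296} \approx -24.277 - 4.6748 i$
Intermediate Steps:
$f = \frac{2}{3}$ ($f = \frac{1}{3} \cdot 2 = \frac{2}{3} \approx 0.66667$)
$c{\left(W,F \right)} = \frac{2 F}{3}$ ($c{\left(W,F \right)} = \frac{2 \left(0 + F\right)}{3} = \frac{2 F}{3}$)
$v = i \sqrt{2}$ ($v = \sqrt{1 - 3} = \sqrt{-2} = i \sqrt{2} \approx 1.4142 i$)
$w{\left(y \right)} = - \frac{9}{2} + \frac{7 y}{6}$ ($w{\left(y \right)} = -1 + \frac{\left(\frac{2}{3} \left(-4\right) + 5\right) \left(y - 3\right)}{2} = -1 + \frac{\left(- \frac{8}{3} + 5\right) \left(-3 + y\right)}{2} = -1 + \frac{\frac{7}{3} \left(-3 + y\right)}{2} = -1 + \frac{-7 + \frac{7 y}{3}}{2} = -1 + \left(- \frac{7}{2} + \frac{7 y}{6}\right) = - \frac{9}{2} + \frac{7 y}{6}$)
$\left(w{\left(v \right)} + 6\right)^{4} = \left(\left(- \frac{9}{2} + \frac{7 i \sqrt{2}}{6}\right) + 6\right)^{4} = \left(\frac{3}{2} + \frac{7 i \sqrt{2}}{6}\right)^{4}$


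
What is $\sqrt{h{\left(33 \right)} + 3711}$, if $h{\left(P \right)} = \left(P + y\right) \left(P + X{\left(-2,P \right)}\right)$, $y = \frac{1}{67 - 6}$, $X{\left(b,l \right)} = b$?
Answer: $\frac{\sqrt{17617105}}{61} \approx 68.808$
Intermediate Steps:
$y = \frac{1}{61} \approx 0.016393$
$h{\left(P \right)} = \left(-2 + P\right) \left(\frac{1}{61} + P\right)$ ($h{\left(P \right)} = \left(P + \frac{1}{61}\right) \left(P - 2\right) = \left(\frac{1}{61} + P\right) \left(-2 + P\right) = \left(-2 + P\right) \left(\frac{1}{61} + P\right)$)
$\sqrt{h{\left(33 \right)} + 3711} = \sqrt{\left(- \frac{2}{61} + 33^{2} - \frac{3993}{61}\right) + 3711} = \sqrt{\left(- \frac{2}{61} + 1089 - \frac{3993}{61}\right) + 3711} = \sqrt{\frac{62434}{61} + 3711} = \sqrt{\frac{288805}{61}} = \frac{\sqrt{17617105}}{61}$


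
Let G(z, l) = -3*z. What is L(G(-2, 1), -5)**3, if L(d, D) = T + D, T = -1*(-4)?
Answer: -1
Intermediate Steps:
T = 4
L(d, D) = 4 + D
L(G(-2, 1), -5)**3 = (4 - 5)**3 = (-1)**3 = -1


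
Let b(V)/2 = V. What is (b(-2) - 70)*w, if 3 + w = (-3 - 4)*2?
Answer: 1258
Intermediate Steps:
b(V) = 2*V
w = -17 (w = -3 + (-3 - 4)*2 = -3 - 7*2 = -3 - 14 = -17)
(b(-2) - 70)*w = (2*(-2) - 70)*(-17) = (-4 - 70)*(-17) = -74*(-17) = 1258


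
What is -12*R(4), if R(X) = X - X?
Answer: 0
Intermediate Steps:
R(X) = 0
-12*R(4) = -12*0 = 0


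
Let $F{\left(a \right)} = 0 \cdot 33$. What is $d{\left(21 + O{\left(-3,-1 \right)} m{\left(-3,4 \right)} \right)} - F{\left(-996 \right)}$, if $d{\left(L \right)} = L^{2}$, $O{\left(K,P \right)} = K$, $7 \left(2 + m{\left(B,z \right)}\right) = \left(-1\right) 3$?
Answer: $\frac{39204}{49} \approx 800.08$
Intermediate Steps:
$m{\left(B,z \right)} = - \frac{17}{7}$ ($m{\left(B,z \right)} = -2 + \frac{\left(-1\right) 3}{7} = -2 + \frac{1}{7} \left(-3\right) = -2 - \frac{3}{7} = - \frac{17}{7}$)
$F{\left(a \right)} = 0$
$d{\left(21 + O{\left(-3,-1 \right)} m{\left(-3,4 \right)} \right)} - F{\left(-996 \right)} = \left(21 - - \frac{51}{7}\right)^{2} - 0 = \left(21 + \frac{51}{7}\right)^{2} + 0 = \left(\frac{198}{7}\right)^{2} + 0 = \frac{39204}{49} + 0 = \frac{39204}{49}$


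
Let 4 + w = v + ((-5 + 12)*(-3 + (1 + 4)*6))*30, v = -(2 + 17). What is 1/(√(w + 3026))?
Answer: √177/1239 ≈ 0.010738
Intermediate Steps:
v = -19 (v = -1*19 = -19)
w = 5647 (w = -4 + (-19 + ((-5 + 12)*(-3 + (1 + 4)*6))*30) = -4 + (-19 + (7*(-3 + 5*6))*30) = -4 + (-19 + (7*(-3 + 30))*30) = -4 + (-19 + (7*27)*30) = -4 + (-19 + 189*30) = -4 + (-19 + 5670) = -4 + 5651 = 5647)
1/(√(w + 3026)) = 1/(√(5647 + 3026)) = 1/(√8673) = 1/(7*√177) = √177/1239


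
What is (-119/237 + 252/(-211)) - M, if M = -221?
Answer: 10966714/50007 ≈ 219.30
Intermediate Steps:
(-119/237 + 252/(-211)) - M = (-119/237 + 252/(-211)) - 1*(-221) = (-119*1/237 + 252*(-1/211)) + 221 = (-119/237 - 252/211) + 221 = -84833/50007 + 221 = 10966714/50007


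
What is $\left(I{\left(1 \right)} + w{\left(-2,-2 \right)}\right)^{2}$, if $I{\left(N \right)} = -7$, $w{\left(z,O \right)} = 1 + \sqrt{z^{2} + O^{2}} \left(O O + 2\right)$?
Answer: $324 - 144 \sqrt{2} \approx 120.35$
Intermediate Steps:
$w{\left(z,O \right)} = 1 + \sqrt{O^{2} + z^{2}} \left(2 + O^{2}\right)$ ($w{\left(z,O \right)} = 1 + \sqrt{O^{2} + z^{2}} \left(O^{2} + 2\right) = 1 + \sqrt{O^{2} + z^{2}} \left(2 + O^{2}\right)$)
$\left(I{\left(1 \right)} + w{\left(-2,-2 \right)}\right)^{2} = \left(-7 + \left(1 + 2 \sqrt{\left(-2\right)^{2} + \left(-2\right)^{2}} + \left(-2\right)^{2} \sqrt{\left(-2\right)^{2} + \left(-2\right)^{2}}\right)\right)^{2} = \left(-7 + \left(1 + 2 \sqrt{4 + 4} + 4 \sqrt{4 + 4}\right)\right)^{2} = \left(-7 + \left(1 + 2 \sqrt{8} + 4 \sqrt{8}\right)\right)^{2} = \left(-7 + \left(1 + 2 \cdot 2 \sqrt{2} + 4 \cdot 2 \sqrt{2}\right)\right)^{2} = \left(-7 + \left(1 + 4 \sqrt{2} + 8 \sqrt{2}\right)\right)^{2} = \left(-7 + \left(1 + 12 \sqrt{2}\right)\right)^{2} = \left(-6 + 12 \sqrt{2}\right)^{2}$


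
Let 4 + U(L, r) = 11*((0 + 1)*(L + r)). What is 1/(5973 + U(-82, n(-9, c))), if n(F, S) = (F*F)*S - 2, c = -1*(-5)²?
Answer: -1/17230 ≈ -5.8038e-5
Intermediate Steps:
c = -25 (c = -1*25 = -25)
n(F, S) = -2 + S*F² (n(F, S) = F²*S - 2 = S*F² - 2 = -2 + S*F²)
U(L, r) = -4 + 11*L + 11*r (U(L, r) = -4 + 11*((0 + 1)*(L + r)) = -4 + 11*(1*(L + r)) = -4 + 11*(L + r) = -4 + (11*L + 11*r) = -4 + 11*L + 11*r)
1/(5973 + U(-82, n(-9, c))) = 1/(5973 + (-4 + 11*(-82) + 11*(-2 - 25*(-9)²))) = 1/(5973 + (-4 - 902 + 11*(-2 - 25*81))) = 1/(5973 + (-4 - 902 + 11*(-2 - 2025))) = 1/(5973 + (-4 - 902 + 11*(-2027))) = 1/(5973 + (-4 - 902 - 22297)) = 1/(5973 - 23203) = 1/(-17230) = -1/17230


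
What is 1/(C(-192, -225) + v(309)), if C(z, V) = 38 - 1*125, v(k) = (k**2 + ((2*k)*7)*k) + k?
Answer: 1/1432437 ≈ 6.9811e-7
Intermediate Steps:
v(k) = k + 15*k**2 (v(k) = (k**2 + (14*k)*k) + k = (k**2 + 14*k**2) + k = 15*k**2 + k = k + 15*k**2)
C(z, V) = -87 (C(z, V) = 38 - 125 = -87)
1/(C(-192, -225) + v(309)) = 1/(-87 + 309*(1 + 15*309)) = 1/(-87 + 309*(1 + 4635)) = 1/(-87 + 309*4636) = 1/(-87 + 1432524) = 1/1432437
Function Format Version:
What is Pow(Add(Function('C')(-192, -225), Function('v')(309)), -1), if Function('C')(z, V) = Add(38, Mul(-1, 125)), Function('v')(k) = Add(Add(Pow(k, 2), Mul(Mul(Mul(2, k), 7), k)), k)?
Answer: Rational(1, 1432437) ≈ 6.9811e-7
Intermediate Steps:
Function('v')(k) = Add(k, Mul(15, Pow(k, 2))) (Function('v')(k) = Add(Add(Pow(k, 2), Mul(Mul(14, k), k)), k) = Add(Add(Pow(k, 2), Mul(14, Pow(k, 2))), k) = Add(Mul(15, Pow(k, 2)), k) = Add(k, Mul(15, Pow(k, 2))))
Function('C')(z, V) = -87 (Function('C')(z, V) = Add(38, -125) = -87)
Pow(Add(Function('C')(-192, -225), Function('v')(309)), -1) = Pow(Add(-87, Mul(309, Add(1, Mul(15, 309)))), -1) = Pow(Add(-87, Mul(309, Add(1, 4635))), -1) = Pow(Add(-87, Mul(309, 4636)), -1) = Pow(Add(-87, 1432524), -1) = Pow(1432437, -1) = Rational(1, 1432437)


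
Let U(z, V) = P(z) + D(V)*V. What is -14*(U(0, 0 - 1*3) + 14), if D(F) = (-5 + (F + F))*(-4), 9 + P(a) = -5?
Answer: 1848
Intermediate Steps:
P(a) = -14 (P(a) = -9 - 5 = -14)
D(F) = 20 - 8*F (D(F) = (-5 + 2*F)*(-4) = 20 - 8*F)
U(z, V) = -14 + V*(20 - 8*V) (U(z, V) = -14 + (20 - 8*V)*V = -14 + V*(20 - 8*V))
-14*(U(0, 0 - 1*3) + 14) = -14*((-14 - 8*(0 - 1*3)² + 20*(0 - 1*3)) + 14) = -14*((-14 - 8*(0 - 3)² + 20*(0 - 3)) + 14) = -14*((-14 - 8*(-3)² + 20*(-3)) + 14) = -14*((-14 - 8*9 - 60) + 14) = -14*((-14 - 72 - 60) + 14) = -14*(-146 + 14) = -14*(-132) = 1848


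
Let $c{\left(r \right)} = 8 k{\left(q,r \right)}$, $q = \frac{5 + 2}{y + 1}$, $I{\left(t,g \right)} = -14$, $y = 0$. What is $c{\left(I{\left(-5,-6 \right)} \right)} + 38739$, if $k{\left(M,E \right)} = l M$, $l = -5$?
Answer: $38459$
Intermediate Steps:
$q = 7$ ($q = \frac{5 + 2}{0 + 1} = \frac{7}{1} = 7 \cdot 1 = 7$)
$k{\left(M,E \right)} = - 5 M$
$c{\left(r \right)} = -280$ ($c{\left(r \right)} = 8 \left(\left(-5\right) 7\right) = 8 \left(-35\right) = -280$)
$c{\left(I{\left(-5,-6 \right)} \right)} + 38739 = -280 + 38739 = 38459$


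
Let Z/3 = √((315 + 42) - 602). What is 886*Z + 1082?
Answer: 1082 + 18606*I*√5 ≈ 1082.0 + 41604.0*I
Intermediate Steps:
Z = 21*I*√5 (Z = 3*√((315 + 42) - 602) = 3*√(357 - 602) = 3*√(-245) = 3*(7*I*√5) = 21*I*√5 ≈ 46.957*I)
886*Z + 1082 = 886*(21*I*√5) + 1082 = 18606*I*√5 + 1082 = 1082 + 18606*I*√5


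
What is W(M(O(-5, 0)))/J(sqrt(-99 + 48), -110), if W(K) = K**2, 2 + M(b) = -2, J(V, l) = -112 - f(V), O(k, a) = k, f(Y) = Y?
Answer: -1792/12595 + 16*I*sqrt(51)/12595 ≈ -0.14228 + 0.0090721*I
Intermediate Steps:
J(V, l) = -112 - V
M(b) = -4 (M(b) = -2 - 2 = -4)
W(M(O(-5, 0)))/J(sqrt(-99 + 48), -110) = (-4)**2/(-112 - sqrt(-99 + 48)) = 16/(-112 - sqrt(-51)) = 16/(-112 - I*sqrt(51))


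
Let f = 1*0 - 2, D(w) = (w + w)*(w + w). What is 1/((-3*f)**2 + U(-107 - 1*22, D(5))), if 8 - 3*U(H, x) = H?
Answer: 3/245 ≈ 0.012245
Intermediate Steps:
D(w) = 4*w**2 (D(w) = (2*w)*(2*w) = 4*w**2)
U(H, x) = 8/3 - H/3
f = -2 (f = 0 - 2 = -2)
1/((-3*f)**2 + U(-107 - 1*22, D(5))) = 1/((-3*(-2))**2 + (8/3 - (-107 - 1*22)/3)) = 1/(6**2 + (8/3 - (-107 - 22)/3)) = 1/(36 + (8/3 - 1/3*(-129))) = 1/(36 + (8/3 + 43)) = 1/(36 + 137/3) = 1/(245/3) = 3/245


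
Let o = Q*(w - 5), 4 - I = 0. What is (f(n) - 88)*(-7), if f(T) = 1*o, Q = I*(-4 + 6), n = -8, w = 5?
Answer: 616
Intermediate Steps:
I = 4 (I = 4 - 1*0 = 4 + 0 = 4)
Q = 8 (Q = 4*(-4 + 6) = 4*2 = 8)
o = 0 (o = 8*(5 - 5) = 8*0 = 0)
f(T) = 0 (f(T) = 1*0 = 0)
(f(n) - 88)*(-7) = (0 - 88)*(-7) = -88*(-7) = 616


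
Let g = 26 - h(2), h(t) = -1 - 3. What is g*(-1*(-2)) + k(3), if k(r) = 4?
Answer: 64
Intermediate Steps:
h(t) = -4
g = 30 (g = 26 - 1*(-4) = 26 + 4 = 30)
g*(-1*(-2)) + k(3) = 30*(-1*(-2)) + 4 = 30*2 + 4 = 60 + 4 = 64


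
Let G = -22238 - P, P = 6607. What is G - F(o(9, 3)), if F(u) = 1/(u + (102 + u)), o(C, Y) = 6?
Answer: -3288331/114 ≈ -28845.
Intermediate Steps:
F(u) = 1/(102 + 2*u)
G = -28845 (G = -22238 - 1*6607 = -22238 - 6607 = -28845)
G - F(o(9, 3)) = -28845 - 1/(2*(51 + 6)) = -28845 - 1/(2*57) = -28845 - 1*1/114 = -28845 - 1/114 = -3288331/114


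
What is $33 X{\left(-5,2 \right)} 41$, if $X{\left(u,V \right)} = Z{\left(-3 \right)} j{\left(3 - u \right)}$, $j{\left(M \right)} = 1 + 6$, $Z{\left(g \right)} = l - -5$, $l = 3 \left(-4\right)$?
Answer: $-66297$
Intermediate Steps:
$l = -12$
$Z{\left(g \right)} = -7$ ($Z{\left(g \right)} = -12 - -5 = -12 + 5 = -7$)
$j{\left(M \right)} = 7$
$X{\left(u,V \right)} = -49$ ($X{\left(u,V \right)} = \left(-7\right) 7 = -49$)
$33 X{\left(-5,2 \right)} 41 = 33 \left(-49\right) 41 = \left(-1617\right) 41 = -66297$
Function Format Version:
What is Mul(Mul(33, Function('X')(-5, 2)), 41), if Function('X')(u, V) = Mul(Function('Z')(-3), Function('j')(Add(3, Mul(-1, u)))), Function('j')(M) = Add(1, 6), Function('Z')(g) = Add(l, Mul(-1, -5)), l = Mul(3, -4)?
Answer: -66297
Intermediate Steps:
l = -12
Function('Z')(g) = -7 (Function('Z')(g) = Add(-12, Mul(-1, -5)) = Add(-12, 5) = -7)
Function('j')(M) = 7
Function('X')(u, V) = -49 (Function('X')(u, V) = Mul(-7, 7) = -49)
Mul(Mul(33, Function('X')(-5, 2)), 41) = Mul(Mul(33, -49), 41) = Mul(-1617, 41) = -66297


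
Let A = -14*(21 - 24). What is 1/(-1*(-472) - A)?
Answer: 1/430 ≈ 0.0023256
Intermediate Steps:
A = 42 (A = -14*(-3) = 42)
1/(-1*(-472) - A) = 1/(-1*(-472) - 1*42) = 1/(472 - 42) = 1/430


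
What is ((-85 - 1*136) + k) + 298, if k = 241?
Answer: 318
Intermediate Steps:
((-85 - 1*136) + k) + 298 = ((-85 - 1*136) + 241) + 298 = ((-85 - 136) + 241) + 298 = (-221 + 241) + 298 = 20 + 298 = 318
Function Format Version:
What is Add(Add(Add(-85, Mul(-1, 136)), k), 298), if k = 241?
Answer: 318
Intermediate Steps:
Add(Add(Add(-85, Mul(-1, 136)), k), 298) = Add(Add(Add(-85, Mul(-1, 136)), 241), 298) = Add(Add(Add(-85, -136), 241), 298) = Add(Add(-221, 241), 298) = Add(20, 298) = 318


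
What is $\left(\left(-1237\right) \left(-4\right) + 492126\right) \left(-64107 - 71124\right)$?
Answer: $-67219814094$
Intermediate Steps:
$\left(\left(-1237\right) \left(-4\right) + 492126\right) \left(-64107 - 71124\right) = \left(4948 + 492126\right) \left(-135231\right) = 497074 \left(-135231\right) = -67219814094$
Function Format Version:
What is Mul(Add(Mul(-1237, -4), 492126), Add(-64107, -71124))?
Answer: -67219814094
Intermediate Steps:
Mul(Add(Mul(-1237, -4), 492126), Add(-64107, -71124)) = Mul(Add(4948, 492126), -135231) = Mul(497074, -135231) = -67219814094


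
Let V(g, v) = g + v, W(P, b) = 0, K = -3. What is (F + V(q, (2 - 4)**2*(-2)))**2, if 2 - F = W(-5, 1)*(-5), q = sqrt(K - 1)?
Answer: 32 - 24*I ≈ 32.0 - 24.0*I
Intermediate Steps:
q = 2*I (q = sqrt(-3 - 1) = sqrt(-4) = 2*I ≈ 2.0*I)
F = 2 (F = 2 - 0*(-5) = 2 - 1*0 = 2 + 0 = 2)
(F + V(q, (2 - 4)**2*(-2)))**2 = (2 + (2*I + (2 - 4)**2*(-2)))**2 = (2 + (2*I + (-2)**2*(-2)))**2 = (2 + (2*I + 4*(-2)))**2 = (2 + (2*I - 8))**2 = (2 + (-8 + 2*I))**2 = (-6 + 2*I)**2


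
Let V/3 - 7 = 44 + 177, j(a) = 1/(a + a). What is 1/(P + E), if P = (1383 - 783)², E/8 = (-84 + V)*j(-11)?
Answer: 11/3957600 ≈ 2.7795e-6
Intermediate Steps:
j(a) = 1/(2*a)
V = 684 (V = 21 + 3*(44 + 177) = 21 + 3*221 = 21 + 663 = 684)
E = -2400/11 (E = 8*((-84 + 684)*((½)/(-11))) = 8*(600*((½)*(-1/11))) = 8*(600*(-1/22)) = 8*(-300/11) = -2400/11 ≈ -218.18)
P = 360000 (P = 600² = 360000)
1/(P + E) = 1/(360000 - 2400/11) = 1/(3957600/11) = 11/3957600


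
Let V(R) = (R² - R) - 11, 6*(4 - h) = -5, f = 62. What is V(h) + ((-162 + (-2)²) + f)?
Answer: -3185/36 ≈ -88.472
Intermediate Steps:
h = 29/6 (h = 4 - ⅙*(-5) = 4 + ⅚ = 29/6 ≈ 4.8333)
V(R) = -11 + R² - R
V(h) + ((-162 + (-2)²) + f) = (-11 + (29/6)² - 1*29/6) + ((-162 + (-2)²) + 62) = (-11 + 841/36 - 29/6) + ((-162 + 4) + 62) = 271/36 + (-158 + 62) = 271/36 - 96 = -3185/36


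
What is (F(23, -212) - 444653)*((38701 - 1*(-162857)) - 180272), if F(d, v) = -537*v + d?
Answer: -7041110796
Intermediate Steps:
F(d, v) = d - 537*v
(F(23, -212) - 444653)*((38701 - 1*(-162857)) - 180272) = ((23 - 537*(-212)) - 444653)*((38701 - 1*(-162857)) - 180272) = ((23 + 113844) - 444653)*((38701 + 162857) - 180272) = (113867 - 444653)*(201558 - 180272) = -330786*21286 = -7041110796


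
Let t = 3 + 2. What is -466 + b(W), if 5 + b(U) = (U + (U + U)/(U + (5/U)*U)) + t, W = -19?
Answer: -3376/7 ≈ -482.29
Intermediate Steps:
t = 5
b(U) = U + 2*U/(5 + U) (b(U) = -5 + ((U + (U + U)/(U + (5/U)*U)) + 5) = -5 + ((U + (2*U)/(U + 5)) + 5) = -5 + ((U + (2*U)/(5 + U)) + 5) = -5 + ((U + 2*U/(5 + U)) + 5) = -5 + (5 + U + 2*U/(5 + U)) = U + 2*U/(5 + U))
-466 + b(W) = -466 - 19*(7 - 19)/(5 - 19) = -466 - 19*(-12)/(-14) = -466 - 19*(-1/14)*(-12) = -466 - 114/7 = -3376/7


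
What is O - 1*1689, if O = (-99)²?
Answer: 8112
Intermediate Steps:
O = 9801
O - 1*1689 = 9801 - 1*1689 = 9801 - 1689 = 8112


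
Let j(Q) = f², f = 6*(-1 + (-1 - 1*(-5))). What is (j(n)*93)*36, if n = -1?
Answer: 1084752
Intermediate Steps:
f = 18 (f = 6*(-1 + (-1 + 5)) = 6*(-1 + 4) = 6*3 = 18)
j(Q) = 324 (j(Q) = 18² = 324)
(j(n)*93)*36 = (324*93)*36 = 30132*36 = 1084752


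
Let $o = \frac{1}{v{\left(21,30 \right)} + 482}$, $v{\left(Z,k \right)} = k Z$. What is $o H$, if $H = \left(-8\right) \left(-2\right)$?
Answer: $\frac{2}{139} \approx 0.014388$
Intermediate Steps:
$v{\left(Z,k \right)} = Z k$
$H = 16$
$o = \frac{1}{1112}$ ($o = \frac{1}{21 \cdot 30 + 482} = \frac{1}{630 + 482} = \frac{1}{1112} \approx 0.00089928$)
$o H = \frac{1}{1112} \cdot 16 = \frac{2}{139}$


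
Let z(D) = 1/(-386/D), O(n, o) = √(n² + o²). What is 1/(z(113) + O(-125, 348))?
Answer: 43618/20372061315 + 148996*√136729/20372061315 ≈ 0.0027065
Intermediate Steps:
z(D) = -D/386
1/(z(113) + O(-125, 348)) = 1/(-1/386*113 + √((-125)² + 348²)) = 1/(-113/386 + √(15625 + 121104)) = 1/(-113/386 + √136729)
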